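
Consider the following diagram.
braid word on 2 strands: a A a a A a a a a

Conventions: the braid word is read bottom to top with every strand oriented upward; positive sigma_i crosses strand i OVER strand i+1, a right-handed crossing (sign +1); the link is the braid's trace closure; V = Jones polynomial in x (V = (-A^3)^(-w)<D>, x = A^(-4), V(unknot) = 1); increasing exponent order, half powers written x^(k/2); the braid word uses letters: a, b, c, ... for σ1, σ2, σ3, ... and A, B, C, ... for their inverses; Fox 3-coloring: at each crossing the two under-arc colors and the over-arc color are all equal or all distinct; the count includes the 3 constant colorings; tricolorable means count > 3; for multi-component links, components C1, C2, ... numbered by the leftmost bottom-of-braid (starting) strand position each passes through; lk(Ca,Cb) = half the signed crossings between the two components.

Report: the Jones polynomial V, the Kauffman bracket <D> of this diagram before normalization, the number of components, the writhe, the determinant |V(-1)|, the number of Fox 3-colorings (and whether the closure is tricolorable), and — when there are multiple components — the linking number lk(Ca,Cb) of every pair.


V(x) = x^2 + x^4 - x^5 + x^6 - x^7
bracket: A^-13 - A^-9 + A^-5 - A^-1 - A^7, w = +5
1 component, writhe +5, over 9 crossings
det 5, colorings 3 of 3^9 — not tricolorable
observation: w = +5 (over 9 crossings) is diagram-only; (-A^3)^(-5) removes it from V


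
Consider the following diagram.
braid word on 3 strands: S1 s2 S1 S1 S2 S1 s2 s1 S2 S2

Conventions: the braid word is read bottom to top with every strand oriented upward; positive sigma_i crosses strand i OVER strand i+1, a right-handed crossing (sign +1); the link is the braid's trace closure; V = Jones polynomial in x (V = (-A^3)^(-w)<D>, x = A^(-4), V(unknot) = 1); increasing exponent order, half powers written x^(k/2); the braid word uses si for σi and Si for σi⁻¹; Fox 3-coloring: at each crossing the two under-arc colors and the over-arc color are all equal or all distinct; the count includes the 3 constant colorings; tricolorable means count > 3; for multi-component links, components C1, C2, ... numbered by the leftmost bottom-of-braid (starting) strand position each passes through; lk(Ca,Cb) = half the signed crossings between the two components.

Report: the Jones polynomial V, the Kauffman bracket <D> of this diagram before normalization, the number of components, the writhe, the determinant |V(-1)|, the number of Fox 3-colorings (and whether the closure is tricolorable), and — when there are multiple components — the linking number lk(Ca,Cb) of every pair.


V(x) = -x^-6 + x^-5 - x^-4 + 2x^-3 - x^-2 + x^-1
bracket: A^-8 - A^-4 + 2 - A^4 + A^8 - A^12, w = -4
1 component, writhe -4, over 10 crossings
det 7, colorings 3 of 3^10 — not tricolorable
observation: det 7 = |V(-1)|; not divisible by 3, so not tricolorable


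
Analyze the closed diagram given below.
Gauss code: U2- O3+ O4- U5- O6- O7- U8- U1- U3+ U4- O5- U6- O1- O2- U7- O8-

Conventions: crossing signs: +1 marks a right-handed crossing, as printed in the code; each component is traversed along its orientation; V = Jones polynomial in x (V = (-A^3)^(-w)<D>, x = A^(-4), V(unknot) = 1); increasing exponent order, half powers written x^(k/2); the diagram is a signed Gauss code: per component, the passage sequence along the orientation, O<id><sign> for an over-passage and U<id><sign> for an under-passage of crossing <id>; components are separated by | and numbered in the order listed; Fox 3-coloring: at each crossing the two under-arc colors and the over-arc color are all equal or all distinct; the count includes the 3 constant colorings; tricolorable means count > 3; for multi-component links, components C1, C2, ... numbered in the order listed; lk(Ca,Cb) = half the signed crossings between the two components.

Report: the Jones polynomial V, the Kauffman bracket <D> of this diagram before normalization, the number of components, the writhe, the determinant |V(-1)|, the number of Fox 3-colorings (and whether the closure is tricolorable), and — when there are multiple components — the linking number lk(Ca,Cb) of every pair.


V = -x^-7 + x^-6 - x^-5 + x^-4 + x^-2
<D> = A^-10 + A^-2 - A^2 + A^6 - A^10 (w = -6)
1 component over 8 crossings, w = -6
3 Fox colorings among 3^8, |V(-1)| = 5: not tricolorable
why: det 5 = |V(-1)|; not divisible by 3, so not tricolorable


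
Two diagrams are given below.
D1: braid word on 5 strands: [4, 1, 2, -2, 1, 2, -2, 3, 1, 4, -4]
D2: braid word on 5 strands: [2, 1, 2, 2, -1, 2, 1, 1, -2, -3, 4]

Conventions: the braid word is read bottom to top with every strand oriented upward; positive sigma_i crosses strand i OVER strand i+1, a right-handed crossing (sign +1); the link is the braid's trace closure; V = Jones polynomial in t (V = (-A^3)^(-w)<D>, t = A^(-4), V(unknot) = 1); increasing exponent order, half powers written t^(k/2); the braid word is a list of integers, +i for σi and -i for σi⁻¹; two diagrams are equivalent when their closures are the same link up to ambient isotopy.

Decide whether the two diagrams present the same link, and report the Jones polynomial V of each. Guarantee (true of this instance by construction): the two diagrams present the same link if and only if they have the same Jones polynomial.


same link: no
V(D1) = -t^(1/2) - t^(3/2) - t^(5/2) + t^(9/2)  [11 crossings, <D> = -A^-3 + A^5 + A^9 + A^13, w = +5]
V(D2) = -t^(3/2) + t^(5/2) - 3t^(7/2) + 2t^(9/2) - 2t^(11/2) + 2t^(13/2) - t^(15/2)  [11 crossings, <D> = A^-15 - 2A^-11 + 2A^-7 - 2A^-3 + 3A - A^5 + A^9, w = +5]
insight: 2 classes among 2 diagrams; unequal V(t) rules out equality


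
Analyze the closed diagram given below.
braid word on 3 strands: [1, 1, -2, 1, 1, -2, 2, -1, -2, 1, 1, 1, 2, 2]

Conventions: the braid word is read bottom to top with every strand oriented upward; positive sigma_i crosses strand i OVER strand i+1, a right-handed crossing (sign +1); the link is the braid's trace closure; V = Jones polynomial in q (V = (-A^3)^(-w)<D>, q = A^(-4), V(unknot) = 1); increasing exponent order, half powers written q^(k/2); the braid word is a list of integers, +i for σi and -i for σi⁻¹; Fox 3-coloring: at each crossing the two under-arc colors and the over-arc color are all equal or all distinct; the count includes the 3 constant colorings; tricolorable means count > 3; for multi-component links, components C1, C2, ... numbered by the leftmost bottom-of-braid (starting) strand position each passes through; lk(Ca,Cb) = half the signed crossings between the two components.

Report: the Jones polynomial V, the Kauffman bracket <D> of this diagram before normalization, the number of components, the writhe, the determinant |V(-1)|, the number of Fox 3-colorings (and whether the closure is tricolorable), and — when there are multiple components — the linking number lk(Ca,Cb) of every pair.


V = 2q^2 - 3q^3 + 6q^4 - 7q^5 + 7q^6 - 7q^7 + 5q^8 - 3q^9 + q^10
<D> = A^-22 - 3A^-18 + 5A^-14 - 7A^-10 + 7A^-6 - 7A^-2 + 6A^2 - 3A^6 + 2A^10 (w = +6)
1 component over 14 crossings, w = +6
3 Fox colorings among 3^14, |V(-1)| = 41: not tricolorable
why: inverse pairs cancel, leaving σ1 σ1 σ2⁻¹ σ1 σ2⁻¹ σ1 σ1 σ1 σ2 σ2


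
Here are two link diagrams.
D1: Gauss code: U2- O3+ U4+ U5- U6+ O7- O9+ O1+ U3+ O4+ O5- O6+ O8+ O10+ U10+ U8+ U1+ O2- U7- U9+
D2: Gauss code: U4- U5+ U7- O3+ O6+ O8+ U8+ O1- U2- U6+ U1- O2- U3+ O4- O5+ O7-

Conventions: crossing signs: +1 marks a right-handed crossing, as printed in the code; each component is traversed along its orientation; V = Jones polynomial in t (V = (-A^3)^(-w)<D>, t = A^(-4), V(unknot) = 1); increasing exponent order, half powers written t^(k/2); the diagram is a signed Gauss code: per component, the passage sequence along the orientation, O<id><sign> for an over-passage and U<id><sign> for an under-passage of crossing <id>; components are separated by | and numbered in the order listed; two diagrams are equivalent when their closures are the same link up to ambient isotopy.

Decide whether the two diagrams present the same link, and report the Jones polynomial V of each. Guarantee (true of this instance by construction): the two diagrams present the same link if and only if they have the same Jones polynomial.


equivalent: no
V(D1) = t + t^3 - t^4  (w +4, c 10, <D> = -A^-4 + 1 + A^8)
V(D2) = 1  [8 crossings, <D> = 1, w = 0]
key observation: comparing 2 Jones polynomials yields 2 groups


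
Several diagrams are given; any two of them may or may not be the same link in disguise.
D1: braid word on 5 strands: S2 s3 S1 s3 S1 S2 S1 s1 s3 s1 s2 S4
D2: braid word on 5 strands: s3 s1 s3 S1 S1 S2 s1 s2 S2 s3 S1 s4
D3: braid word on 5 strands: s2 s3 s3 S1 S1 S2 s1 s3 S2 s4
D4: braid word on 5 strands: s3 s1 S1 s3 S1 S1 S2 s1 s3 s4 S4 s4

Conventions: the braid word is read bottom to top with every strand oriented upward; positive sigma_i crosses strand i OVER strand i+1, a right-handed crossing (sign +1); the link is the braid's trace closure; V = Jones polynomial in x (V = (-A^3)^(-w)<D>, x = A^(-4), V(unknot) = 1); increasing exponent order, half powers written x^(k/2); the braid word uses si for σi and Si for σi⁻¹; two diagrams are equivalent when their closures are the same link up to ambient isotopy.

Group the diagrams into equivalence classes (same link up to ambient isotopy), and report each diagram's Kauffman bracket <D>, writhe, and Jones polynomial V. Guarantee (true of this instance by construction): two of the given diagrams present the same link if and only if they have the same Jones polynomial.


grouping into links: {D1, D2, D3, D4}
V(D1) = x + x^3 - x^4  (w 0, c 12, <D> = -A^-16 + A^-12 + A^-4)
V(D2) = x + x^3 - x^4  (w +2, c 12, <D> = -A^-10 + A^-6 + A^2)
V(D3) = x + x^3 - x^4  [10 crossings, <D> = -A^-10 + A^-6 + A^2, w = +2]
D4 (bracket -A^-10 + A^-6 + A^2; 12 crossings at w = +2): V = x + x^3 - x^4
key observation: all 4 diagrams share one V(x), hence one class


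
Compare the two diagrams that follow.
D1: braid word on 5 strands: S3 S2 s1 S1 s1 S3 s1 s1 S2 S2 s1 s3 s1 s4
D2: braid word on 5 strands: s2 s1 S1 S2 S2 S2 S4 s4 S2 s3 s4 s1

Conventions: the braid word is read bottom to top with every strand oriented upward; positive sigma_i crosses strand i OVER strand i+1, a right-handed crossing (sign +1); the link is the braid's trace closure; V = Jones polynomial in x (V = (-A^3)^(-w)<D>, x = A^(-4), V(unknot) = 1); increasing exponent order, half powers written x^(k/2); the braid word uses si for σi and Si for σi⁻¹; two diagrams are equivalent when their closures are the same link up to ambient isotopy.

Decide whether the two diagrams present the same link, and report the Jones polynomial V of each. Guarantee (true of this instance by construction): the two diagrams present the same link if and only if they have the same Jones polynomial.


equivalent: no
D1 (bracket -A^-18 + 2A^-14 - 4A^-10 + 5A^-6 - 4A^-2 + 5A^2 - 3A^6 + 2A^10 - A^14; 14 crossings at w = +2): V = -x^-2 + 2x^-1 - 3 + 5x - 4x^2 + 5x^3 - 4x^4 + 2x^5 - x^6
V(D2) = -x^-4 + x^-3 + x^-1  (w 0, c 12, <D> = A^4 + A^12 - A^16)
key observation: 2 classes among 2 diagrams; unequal V(x) rules out equality


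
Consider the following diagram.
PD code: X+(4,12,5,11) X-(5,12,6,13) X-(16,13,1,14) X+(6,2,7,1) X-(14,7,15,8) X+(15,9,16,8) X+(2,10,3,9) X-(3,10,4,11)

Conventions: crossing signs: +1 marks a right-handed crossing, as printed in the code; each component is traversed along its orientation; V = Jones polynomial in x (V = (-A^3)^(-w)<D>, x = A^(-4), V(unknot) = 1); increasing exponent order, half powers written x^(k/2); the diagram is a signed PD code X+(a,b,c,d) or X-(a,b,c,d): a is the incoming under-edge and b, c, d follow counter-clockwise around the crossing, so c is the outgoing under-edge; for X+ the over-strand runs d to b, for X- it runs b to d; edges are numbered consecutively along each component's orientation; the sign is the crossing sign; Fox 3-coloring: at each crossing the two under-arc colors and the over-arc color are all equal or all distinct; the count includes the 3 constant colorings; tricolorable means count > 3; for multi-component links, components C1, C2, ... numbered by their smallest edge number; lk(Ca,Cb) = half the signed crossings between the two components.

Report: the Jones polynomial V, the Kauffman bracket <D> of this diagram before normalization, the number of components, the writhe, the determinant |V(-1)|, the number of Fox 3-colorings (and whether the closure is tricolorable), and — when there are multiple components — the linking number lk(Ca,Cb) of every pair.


V = 1
<D> = 1 (w = 0)
1 component over 8 crossings, w = 0
3 Fox colorings among 3^8, |V(-1)| = 1: not tricolorable
why: w = 0 shifts under R1 moves; the (-A^3)^(0) factor cancels that in V


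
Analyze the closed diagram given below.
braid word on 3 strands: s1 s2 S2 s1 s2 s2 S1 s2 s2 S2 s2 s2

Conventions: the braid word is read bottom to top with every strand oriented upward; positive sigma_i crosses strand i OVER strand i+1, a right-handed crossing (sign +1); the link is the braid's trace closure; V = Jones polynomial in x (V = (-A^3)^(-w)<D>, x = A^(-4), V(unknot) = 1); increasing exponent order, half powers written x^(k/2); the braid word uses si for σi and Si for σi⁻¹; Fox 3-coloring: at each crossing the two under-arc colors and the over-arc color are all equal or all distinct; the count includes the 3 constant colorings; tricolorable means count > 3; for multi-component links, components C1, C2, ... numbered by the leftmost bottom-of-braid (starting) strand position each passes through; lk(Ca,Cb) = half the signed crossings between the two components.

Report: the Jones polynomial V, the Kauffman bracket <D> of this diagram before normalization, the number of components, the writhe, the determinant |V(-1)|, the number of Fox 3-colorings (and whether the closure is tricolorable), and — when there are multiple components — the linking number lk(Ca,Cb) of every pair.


V(x) = x^2 - x^3 + 3x^4 - 3x^5 + 3x^6 - 3x^7 + 2x^8 - x^9
bracket: -A^-18 + 2A^-14 - 3A^-10 + 3A^-6 - 3A^-2 + 3A^2 - A^6 + A^10, w = +6
1 component, writhe +6, over 12 crossings
det 17, colorings 3 of 3^12 — not tricolorable
observation: |V(-1)| = 17: so not tricolorable, since 3 does not divide 17


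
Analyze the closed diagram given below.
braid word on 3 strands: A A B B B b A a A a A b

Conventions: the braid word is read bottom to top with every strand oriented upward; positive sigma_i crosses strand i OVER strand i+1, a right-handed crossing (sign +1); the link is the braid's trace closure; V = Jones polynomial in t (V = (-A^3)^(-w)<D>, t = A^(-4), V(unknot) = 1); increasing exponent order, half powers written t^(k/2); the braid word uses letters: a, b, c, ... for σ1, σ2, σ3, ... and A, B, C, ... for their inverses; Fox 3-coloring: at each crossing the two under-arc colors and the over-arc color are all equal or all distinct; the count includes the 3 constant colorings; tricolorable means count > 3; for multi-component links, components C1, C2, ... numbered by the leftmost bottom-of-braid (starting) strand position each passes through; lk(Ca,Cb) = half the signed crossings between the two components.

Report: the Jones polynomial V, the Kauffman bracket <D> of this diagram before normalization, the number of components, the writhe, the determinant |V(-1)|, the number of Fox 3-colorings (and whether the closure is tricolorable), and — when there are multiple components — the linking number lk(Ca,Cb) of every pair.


V(t) = -t^-6 + t^-5 - t^-4 + 2t^-3 - t^-2 + t^-1
bracket: A^-8 - A^-4 + 2 - A^4 + A^8 - A^12, w = -4
1 component, writhe -4, over 12 crossings
det 7, colorings 3 of 3^12 — not tricolorable
observation: w = -4 shifts under R1 moves; the (-A^3)^(4) factor cancels that in V


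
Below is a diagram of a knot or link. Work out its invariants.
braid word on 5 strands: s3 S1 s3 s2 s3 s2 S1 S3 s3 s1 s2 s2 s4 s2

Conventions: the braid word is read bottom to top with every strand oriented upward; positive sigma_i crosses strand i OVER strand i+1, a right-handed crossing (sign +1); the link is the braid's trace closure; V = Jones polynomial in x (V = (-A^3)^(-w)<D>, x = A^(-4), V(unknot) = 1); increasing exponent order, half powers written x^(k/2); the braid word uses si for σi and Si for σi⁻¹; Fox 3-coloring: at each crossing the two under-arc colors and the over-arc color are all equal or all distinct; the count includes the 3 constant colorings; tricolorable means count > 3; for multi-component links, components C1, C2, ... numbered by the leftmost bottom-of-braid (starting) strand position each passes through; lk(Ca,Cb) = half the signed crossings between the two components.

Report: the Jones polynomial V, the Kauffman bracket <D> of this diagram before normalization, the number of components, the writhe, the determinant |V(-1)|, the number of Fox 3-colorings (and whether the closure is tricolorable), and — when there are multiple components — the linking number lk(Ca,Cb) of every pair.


V = x^3 + x^5 - x^6 + x^7 - x^8 + x^9 - x^10
<D> = -A^-16 + A^-12 - A^-8 + A^-4 - 1 + A^4 + A^12 (w = +8)
1 component over 14 crossings, w = +8
3 Fox colorings among 3^14, |V(-1)| = 7: not tricolorable
why: w = +8 shifts under R1 moves; the (-A^3)^(-8) factor cancels that in V


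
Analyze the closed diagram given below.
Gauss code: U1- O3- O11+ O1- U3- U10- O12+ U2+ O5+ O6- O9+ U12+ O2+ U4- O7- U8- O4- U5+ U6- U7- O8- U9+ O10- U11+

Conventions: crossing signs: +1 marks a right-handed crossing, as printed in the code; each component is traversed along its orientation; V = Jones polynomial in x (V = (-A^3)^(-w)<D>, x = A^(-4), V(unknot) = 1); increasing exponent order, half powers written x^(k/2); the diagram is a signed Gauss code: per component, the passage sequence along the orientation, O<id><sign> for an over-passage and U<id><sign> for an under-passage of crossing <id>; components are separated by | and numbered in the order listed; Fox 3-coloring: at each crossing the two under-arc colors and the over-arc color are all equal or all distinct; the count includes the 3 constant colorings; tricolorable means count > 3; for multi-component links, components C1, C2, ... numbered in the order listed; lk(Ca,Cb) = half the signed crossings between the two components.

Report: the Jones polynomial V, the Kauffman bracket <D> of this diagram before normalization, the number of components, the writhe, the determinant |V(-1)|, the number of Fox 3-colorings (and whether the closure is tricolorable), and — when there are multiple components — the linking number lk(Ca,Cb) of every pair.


V = -x^-3 + x^-2 - x^-1 + 3 - x + x^2 - x^3
<D> = -A^-18 + A^-14 - A^-10 + 3A^-6 - A^-2 + A^2 - A^6 (w = -2)
1 component over 12 crossings, w = -2
27 Fox colorings among 3^12, |V(-1)| = 9: tricolorable
why: the span of V is 6, forcing >= 6 crossings in any diagram


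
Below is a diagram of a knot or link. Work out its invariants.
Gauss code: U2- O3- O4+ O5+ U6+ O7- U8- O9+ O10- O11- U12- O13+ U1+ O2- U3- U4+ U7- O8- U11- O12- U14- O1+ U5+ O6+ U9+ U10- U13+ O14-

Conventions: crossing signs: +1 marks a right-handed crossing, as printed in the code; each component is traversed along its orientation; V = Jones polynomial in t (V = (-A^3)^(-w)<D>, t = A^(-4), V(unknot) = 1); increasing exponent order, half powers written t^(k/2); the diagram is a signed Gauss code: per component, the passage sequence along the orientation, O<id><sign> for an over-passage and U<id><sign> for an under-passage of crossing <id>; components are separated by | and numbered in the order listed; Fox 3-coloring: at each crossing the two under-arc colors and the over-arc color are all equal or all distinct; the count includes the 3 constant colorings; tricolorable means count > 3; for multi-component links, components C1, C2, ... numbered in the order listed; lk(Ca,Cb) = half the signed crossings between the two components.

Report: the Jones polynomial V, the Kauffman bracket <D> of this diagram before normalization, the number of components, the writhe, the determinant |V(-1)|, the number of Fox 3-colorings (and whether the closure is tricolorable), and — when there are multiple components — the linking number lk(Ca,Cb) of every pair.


Jones polynomial: V(t) = t^-7 - 3t^-6 + 5t^-5 - 8t^-4 + 10t^-3 - 10t^-2 + 10t^-1 - 7 + 5t - 3t^2 + t^3
<D> = A^-18 - 3A^-14 + 5A^-10 - 7A^-6 + 10A^-2 - 10A^2 + 10A^6 - 8A^10 + 5A^14 - 3A^18 + A^22; writhe -2
components 1, writhe -2 (14 crossings)
3-colorings: 9 of 3^14, det 63 — tricolorable
note: det 63 = |V(-1)|; divisible by 3, so tricolorable


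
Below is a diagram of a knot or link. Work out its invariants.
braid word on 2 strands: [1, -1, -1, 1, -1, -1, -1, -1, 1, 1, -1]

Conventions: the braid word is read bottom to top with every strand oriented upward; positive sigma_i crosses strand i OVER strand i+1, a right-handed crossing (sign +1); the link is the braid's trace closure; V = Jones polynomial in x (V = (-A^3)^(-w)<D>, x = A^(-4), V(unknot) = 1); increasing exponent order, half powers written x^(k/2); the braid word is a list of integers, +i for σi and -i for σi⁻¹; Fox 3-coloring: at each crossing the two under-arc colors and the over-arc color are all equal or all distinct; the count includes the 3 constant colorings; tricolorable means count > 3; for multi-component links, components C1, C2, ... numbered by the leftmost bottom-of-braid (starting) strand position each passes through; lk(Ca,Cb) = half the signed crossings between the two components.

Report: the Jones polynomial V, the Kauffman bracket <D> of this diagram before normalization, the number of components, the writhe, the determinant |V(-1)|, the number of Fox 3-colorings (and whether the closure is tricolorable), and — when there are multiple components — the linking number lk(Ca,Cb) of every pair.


Jones polynomial: V(x) = -x^-4 + x^-3 + x^-1
<D> = -A^-5 - A^3 + A^7; writhe -3
components 1, writhe -3 (11 crossings)
3-colorings: 9 of 3^11, det 3 — tricolorable
note: |V(-1)| = 3: so tricolorable, since 3 divides 3


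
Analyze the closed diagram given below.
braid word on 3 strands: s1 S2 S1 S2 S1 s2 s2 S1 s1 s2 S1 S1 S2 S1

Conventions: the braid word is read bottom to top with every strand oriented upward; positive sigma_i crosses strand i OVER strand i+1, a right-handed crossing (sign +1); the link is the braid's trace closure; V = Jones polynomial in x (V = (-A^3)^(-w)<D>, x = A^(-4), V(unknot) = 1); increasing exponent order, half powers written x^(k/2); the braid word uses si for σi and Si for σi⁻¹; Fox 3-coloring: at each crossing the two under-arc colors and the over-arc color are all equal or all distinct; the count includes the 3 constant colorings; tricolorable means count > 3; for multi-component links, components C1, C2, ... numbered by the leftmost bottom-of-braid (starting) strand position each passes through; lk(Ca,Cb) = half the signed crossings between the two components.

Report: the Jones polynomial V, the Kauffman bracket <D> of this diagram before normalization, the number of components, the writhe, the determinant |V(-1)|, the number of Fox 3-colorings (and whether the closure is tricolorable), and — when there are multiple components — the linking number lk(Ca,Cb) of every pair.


V = x^-7 - 2x^-6 + 2x^-5 - 3x^-4 + 3x^-3 - 2x^-2 + 2x^-1
<D> = 2A^-8 - 2A^-4 + 3 - 3A^4 + 2A^8 - 2A^12 + A^16 (w = -4)
1 component over 14 crossings, w = -4
9 Fox colorings among 3^14, |V(-1)| = 15: tricolorable
why: V spans 6 powers of x: at least 6 crossings in any diagram


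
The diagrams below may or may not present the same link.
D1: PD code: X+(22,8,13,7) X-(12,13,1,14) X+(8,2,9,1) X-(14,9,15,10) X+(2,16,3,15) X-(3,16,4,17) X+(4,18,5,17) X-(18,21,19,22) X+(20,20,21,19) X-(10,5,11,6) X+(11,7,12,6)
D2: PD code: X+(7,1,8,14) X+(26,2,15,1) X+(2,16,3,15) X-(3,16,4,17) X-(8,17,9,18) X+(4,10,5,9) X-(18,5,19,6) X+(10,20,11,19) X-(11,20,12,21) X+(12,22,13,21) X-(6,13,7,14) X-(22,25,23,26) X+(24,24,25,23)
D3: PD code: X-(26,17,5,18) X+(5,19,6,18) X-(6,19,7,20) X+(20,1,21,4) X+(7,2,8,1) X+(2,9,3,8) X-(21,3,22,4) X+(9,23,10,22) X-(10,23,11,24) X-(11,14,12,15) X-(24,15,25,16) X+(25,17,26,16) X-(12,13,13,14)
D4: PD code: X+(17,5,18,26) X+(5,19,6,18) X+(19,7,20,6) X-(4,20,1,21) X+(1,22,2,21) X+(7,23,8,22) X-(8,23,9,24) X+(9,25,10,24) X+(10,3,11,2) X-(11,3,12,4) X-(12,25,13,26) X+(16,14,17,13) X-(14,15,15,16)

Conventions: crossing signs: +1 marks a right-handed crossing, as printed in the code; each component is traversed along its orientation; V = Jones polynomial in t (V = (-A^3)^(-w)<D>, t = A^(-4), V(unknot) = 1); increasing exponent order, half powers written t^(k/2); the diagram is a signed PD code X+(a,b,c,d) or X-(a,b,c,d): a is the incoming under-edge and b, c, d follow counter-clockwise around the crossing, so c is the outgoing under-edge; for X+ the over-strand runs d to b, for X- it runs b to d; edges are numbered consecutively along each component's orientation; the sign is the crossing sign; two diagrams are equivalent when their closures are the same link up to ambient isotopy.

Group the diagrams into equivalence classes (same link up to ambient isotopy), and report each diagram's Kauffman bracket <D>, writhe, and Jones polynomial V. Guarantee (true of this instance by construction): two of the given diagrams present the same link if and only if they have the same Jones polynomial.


classes: {D1, D2} | {D3} | {D4}
V(D1) = -t^(-3/2) + t^(-1/2) - 2t^(1/2) + t^(3/2) - 2t^(5/2) + t^(7/2)  [11 crossings, <D> = -A^-11 + 2A^-7 - A^-3 + 2A - A^5 + A^9, w = +1]
D2 (bracket -A^-11 + 2A^-7 - A^-3 + 2A - A^5 + A^9; 13 crossings at w = +1): V = -t^(-3/2) + t^(-1/2) - 2t^(1/2) + t^(3/2) - 2t^(5/2) + t^(7/2)
V(D3) = -t^(1/2) - t^(5/2)  [13 crossings, <D> = A^-13 + A^-5, w = -1]
V(D4) = -t^(1/2) - t^(3/2) - t^(5/2) + t^(9/2)  [13 crossings, <D> = -A^-9 + A^-1 + A^3 + A^7, w = +3]
note: 3 classes among 4 diagrams; unequal V(t) rules out equality


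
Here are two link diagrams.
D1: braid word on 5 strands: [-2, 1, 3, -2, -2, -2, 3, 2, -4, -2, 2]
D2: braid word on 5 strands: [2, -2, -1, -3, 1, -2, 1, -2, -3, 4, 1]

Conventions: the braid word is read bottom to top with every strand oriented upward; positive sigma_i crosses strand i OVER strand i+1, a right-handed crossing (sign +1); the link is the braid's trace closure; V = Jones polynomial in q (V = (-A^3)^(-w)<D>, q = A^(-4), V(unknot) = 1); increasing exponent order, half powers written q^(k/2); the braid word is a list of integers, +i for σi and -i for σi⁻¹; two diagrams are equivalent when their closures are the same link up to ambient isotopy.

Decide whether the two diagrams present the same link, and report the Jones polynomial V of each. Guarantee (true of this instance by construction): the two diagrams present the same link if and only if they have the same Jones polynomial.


same link: no
V(D1) = q^(-7/2) - q^(-5/2) + q^(-3/2) - 2q^(-1/2) - q^(3/2)  [11 crossings, <D> = A^-9 + 2A^-1 - A^3 + A^7 - A^11, w = -1]
V(D2) = -q^(-9/2) + q^(-7/2) - 2q^(-5/2) + 2q^(-3/2) - 2q^(-1/2) + q^(1/2) - q^(3/2)  [11 crossings, <D> = A^-9 - A^-5 + 2A^-1 - 2A^3 + 2A^7 - A^11 + A^15, w = -1]
insight: V(q) takes 2 values over 2 diagrams, fixing the grouping


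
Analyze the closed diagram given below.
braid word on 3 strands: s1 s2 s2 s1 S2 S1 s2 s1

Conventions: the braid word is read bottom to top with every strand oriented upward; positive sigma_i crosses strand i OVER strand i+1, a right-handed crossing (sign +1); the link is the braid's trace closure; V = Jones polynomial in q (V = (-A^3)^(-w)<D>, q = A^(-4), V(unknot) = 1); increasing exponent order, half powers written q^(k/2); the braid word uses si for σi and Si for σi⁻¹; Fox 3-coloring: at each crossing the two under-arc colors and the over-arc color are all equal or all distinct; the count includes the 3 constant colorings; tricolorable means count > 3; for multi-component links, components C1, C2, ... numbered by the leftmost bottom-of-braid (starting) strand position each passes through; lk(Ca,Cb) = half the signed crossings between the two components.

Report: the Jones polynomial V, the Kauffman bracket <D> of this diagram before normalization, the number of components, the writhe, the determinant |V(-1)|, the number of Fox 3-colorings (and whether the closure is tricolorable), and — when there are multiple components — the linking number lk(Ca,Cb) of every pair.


V = q - q^2 + 2q^3 - q^4 + q^5 - q^6
<D> = -A^-12 + A^-8 - A^-4 + 2 - A^4 + A^8 (w = +4)
1 component over 8 crossings, w = +4
3 Fox colorings among 3^8, |V(-1)| = 7: not tricolorable
why: det 7 = |V(-1)|; not divisible by 3, so not tricolorable


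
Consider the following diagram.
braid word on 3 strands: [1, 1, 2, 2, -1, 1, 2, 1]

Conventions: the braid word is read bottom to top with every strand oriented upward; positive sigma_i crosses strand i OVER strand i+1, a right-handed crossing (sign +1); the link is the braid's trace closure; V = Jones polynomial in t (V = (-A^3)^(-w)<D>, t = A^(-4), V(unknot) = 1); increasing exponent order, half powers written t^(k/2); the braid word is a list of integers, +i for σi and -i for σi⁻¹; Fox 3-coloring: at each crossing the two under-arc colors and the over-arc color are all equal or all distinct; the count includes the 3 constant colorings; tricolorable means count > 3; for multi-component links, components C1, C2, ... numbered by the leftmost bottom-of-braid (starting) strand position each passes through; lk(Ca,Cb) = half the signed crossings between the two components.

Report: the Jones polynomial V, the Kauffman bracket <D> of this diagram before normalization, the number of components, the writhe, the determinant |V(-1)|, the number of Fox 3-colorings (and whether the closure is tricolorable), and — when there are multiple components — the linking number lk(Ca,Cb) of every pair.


V(t) = t^2 + 2t^4 - 2t^5 + t^6 - 2t^7 + t^8
bracket: A^-14 - 2A^-10 + A^-6 - 2A^-2 + 2A^2 + A^10, w = +6
1 component, writhe +6, over 8 crossings
det 9, colorings 27 of 3^8 — tricolorable
observation: |V(-1)| = 9: so tricolorable, since 3 divides 9


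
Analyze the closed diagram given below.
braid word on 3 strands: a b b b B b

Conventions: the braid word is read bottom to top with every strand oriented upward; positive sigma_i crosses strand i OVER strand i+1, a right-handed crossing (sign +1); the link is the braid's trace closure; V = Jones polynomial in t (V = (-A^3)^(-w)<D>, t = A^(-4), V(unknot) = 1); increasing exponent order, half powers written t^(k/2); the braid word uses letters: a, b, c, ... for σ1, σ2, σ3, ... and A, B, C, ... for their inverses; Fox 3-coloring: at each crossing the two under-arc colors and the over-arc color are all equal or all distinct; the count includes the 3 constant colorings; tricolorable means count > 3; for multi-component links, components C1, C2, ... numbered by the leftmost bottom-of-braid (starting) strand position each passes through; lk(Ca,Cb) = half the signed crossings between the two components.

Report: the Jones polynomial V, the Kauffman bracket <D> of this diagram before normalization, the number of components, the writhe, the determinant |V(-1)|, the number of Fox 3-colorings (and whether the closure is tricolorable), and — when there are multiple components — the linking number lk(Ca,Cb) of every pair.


V = t + t^3 - t^4
<D> = -A^-4 + 1 + A^8 (w = +4)
1 component over 6 crossings, w = +4
9 Fox colorings among 3^6, |V(-1)| = 3: tricolorable
why: the span of V is 3, forcing >= 3 crossings in any diagram


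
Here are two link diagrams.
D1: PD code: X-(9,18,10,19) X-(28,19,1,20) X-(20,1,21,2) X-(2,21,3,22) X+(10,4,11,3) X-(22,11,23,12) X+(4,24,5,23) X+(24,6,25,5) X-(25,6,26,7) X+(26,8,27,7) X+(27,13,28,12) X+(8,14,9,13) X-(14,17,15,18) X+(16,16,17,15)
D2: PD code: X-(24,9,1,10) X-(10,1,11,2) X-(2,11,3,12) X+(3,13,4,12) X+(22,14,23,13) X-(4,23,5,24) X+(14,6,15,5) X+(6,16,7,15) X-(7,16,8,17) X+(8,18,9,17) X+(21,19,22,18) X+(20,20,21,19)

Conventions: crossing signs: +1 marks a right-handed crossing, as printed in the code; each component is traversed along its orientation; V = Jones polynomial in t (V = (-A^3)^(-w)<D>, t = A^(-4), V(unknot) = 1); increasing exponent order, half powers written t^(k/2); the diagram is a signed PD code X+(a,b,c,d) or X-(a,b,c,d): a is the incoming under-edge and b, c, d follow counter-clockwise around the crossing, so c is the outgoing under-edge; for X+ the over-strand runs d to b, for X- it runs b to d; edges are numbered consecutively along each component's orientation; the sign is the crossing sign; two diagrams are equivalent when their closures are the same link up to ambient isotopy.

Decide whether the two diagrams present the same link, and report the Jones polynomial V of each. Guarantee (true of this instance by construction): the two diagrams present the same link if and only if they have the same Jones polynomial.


same link: yes
V(D1) = -t^-3 + 2t^-2 - 2t^-1 + 3 - 2t + 2t^2 - t^3  [14 crossings, <D> = -A^-12 + 2A^-8 - 2A^-4 + 3 - 2A^4 + 2A^8 - A^12, w = 0]
D2 (bracket -A^-6 + 2A^-2 - 2A^2 + 3A^6 - 2A^10 + 2A^14 - A^18; 12 crossings at w = +2): V = -t^-3 + 2t^-2 - 2t^-1 + 3 - 2t + 2t^2 - t^3
note: Reidemeister moves carry D1 (14 crossings) to D2 (12)


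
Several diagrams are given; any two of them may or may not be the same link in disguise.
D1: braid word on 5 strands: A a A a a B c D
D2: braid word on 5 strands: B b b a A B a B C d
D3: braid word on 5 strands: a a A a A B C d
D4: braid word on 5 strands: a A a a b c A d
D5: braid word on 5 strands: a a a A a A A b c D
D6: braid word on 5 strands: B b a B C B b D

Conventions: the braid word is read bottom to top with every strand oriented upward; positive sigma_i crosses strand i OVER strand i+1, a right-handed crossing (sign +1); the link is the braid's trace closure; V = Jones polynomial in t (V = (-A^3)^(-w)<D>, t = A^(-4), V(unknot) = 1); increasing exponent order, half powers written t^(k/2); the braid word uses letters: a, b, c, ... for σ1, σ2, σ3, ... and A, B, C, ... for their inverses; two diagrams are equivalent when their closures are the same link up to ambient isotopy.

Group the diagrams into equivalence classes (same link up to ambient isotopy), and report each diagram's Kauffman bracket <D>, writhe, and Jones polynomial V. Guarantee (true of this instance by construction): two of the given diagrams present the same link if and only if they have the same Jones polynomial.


equivalence classes: {D1, D2, D3, D4, D5, D6}
D1 (bracket 1; 8 crossings at w = 0): V = 1
D2 (bracket 1; 10 crossings at w = 0): V = 1
V(D3) = 1  [8 crossings, <D> = 1, w = 0]
V(D4) = 1  (w +4, c 8, <D> = A^12)
V(D5) = 1  [10 crossings, <D> = A^6, w = +2]
D6 (bracket A^-6; 8 crossings at w = -2): V = 1
key observation: all 6 diagrams share one V(t), hence one class


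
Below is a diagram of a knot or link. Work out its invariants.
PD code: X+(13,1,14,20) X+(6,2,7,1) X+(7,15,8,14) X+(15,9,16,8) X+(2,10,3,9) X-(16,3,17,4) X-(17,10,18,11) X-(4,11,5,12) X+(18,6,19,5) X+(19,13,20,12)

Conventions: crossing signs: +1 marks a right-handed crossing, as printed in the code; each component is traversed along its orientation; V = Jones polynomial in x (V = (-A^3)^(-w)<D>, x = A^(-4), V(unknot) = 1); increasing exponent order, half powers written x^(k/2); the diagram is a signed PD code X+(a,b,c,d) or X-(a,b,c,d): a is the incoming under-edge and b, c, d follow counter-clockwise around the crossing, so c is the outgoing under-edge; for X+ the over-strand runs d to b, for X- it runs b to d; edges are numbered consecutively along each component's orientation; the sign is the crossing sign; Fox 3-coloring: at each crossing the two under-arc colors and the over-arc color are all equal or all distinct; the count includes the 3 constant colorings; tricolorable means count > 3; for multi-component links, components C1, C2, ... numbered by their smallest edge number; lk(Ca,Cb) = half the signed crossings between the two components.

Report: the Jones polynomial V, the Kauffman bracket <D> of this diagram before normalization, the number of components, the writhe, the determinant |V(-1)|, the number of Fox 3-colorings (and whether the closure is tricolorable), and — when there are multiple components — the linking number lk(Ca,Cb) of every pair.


V(x) = x + x^3 - x^4
bracket: -A^-4 + 1 + A^8, w = +4
1 component, writhe +4, over 10 crossings
det 3, colorings 9 of 3^10 — tricolorable
observation: the span of V is 3, forcing >= 3 crossings in any diagram


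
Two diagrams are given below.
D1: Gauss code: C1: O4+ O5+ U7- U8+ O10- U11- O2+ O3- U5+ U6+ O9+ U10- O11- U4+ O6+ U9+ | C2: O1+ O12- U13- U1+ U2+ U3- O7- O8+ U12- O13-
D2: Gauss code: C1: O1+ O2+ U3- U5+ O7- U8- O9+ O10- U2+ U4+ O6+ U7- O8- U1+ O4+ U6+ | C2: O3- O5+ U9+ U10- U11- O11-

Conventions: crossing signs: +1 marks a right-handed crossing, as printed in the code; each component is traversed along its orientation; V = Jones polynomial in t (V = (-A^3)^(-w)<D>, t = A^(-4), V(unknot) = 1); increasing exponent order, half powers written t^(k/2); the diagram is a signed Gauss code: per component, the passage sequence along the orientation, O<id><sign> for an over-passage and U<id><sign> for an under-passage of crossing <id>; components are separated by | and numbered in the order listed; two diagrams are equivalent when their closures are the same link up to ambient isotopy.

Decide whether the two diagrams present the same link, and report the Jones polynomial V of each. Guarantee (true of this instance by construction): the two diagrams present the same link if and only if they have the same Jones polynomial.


equivalent: yes
V(D1) = -t^(-1/2) - t^(1/2)  (w +1, c 13, <D> = A + A^5)
V(D2) = -t^(-1/2) - t^(1/2)  (w +1, c 11, <D> = A + A^5)
why: from 13 to 11 crossings by R-moves: one link, two diagrams


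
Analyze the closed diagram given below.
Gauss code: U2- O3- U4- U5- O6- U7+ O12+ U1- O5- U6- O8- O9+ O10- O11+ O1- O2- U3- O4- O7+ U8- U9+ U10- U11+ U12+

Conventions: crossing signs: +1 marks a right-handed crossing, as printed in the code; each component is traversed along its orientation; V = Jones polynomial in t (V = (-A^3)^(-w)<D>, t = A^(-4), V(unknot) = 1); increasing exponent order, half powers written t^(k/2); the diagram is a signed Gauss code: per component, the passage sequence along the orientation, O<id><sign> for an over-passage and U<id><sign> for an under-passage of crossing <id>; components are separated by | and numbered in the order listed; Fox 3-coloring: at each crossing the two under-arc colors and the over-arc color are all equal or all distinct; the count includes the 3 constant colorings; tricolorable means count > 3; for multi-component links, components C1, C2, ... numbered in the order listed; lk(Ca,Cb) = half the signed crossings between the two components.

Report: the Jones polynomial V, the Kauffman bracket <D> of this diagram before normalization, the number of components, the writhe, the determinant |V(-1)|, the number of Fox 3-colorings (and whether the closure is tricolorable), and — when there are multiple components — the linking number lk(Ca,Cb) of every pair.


V(t) = t^-7 - 2t^-6 + 2t^-5 - 3t^-4 + 3t^-3 - 2t^-2 + 2t^-1
bracket: 2A^-8 - 2A^-4 + 3 - 3A^4 + 2A^8 - 2A^12 + A^16, w = -4
1 component, writhe -4, over 12 crossings
det 15, colorings 9 of 3^12 — tricolorable
observation: w = -4 shifts under R1 moves; the (-A^3)^(4) factor cancels that in V


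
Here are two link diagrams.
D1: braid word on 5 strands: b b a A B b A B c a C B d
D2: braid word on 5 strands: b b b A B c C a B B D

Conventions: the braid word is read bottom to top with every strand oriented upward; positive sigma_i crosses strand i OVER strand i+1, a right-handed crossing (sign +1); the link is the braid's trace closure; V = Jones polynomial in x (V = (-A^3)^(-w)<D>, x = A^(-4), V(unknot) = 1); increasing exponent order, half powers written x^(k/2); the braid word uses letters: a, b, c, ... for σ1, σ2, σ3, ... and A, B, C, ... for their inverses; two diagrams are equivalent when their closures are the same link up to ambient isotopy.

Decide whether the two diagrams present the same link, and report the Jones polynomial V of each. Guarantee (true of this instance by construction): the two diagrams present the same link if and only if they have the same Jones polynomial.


equivalent: yes
V(D1) = -x^(-1/2) - x^(1/2)  (w +1, c 13, <D> = A + A^5)
D2 (bracket A^-5 + A^-1; 11 crossings at w = -1): V = -x^(-1/2) - x^(1/2)
why: all 2 diagrams share one V(x), hence one class
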